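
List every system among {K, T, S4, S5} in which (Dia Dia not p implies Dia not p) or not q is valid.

S4, S5

T-tableau for the negation not ((Dia Dia not p implies Dia not p) or not q):
1. not ((Dia Dia not p implies Dia not p) or not q), u
2. not (Dia Dia not p implies Dia not p), u
3. q, u
4. Dia Dia not p, u
5. not Dia not p, u
6. p, u
7. Dia not p, v
8. p, v
9. not p, w
Accessibility: uRu, uRv, vRv, vRw, wRw
Complete open branch: countermodel on a T-frame, so not valid in T, nor in K (the same frame is also a K-frame).
S4-tableau for the negation not ((Dia Dia not p implies Dia not p) or not q):
1. not ((Dia Dia not p implies Dia not p) or not q), u
2. not (Dia Dia not p implies Dia not p), u
3. q, u
4. Dia Dia not p, u
5. not Dia not p, u
6. p, u
7. Dia not p, v
8. p, v
9. not p, w
10. p, w
Accessibility: uRu, uRv, uRw, vRv, vRw, wRw
Branch closes: p and not p both at w.
Every branch closes (one shown): valid in S4, hence also in S5 (every theorem of S4 is a theorem of S5).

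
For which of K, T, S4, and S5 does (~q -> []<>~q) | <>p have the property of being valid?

S5

S5-tableau for the negation ~((~q -> []<>~q) | <>p):
1. ~((~q -> []<>~q) | <>p), u
2. ~(~q -> []<>~q), u
3. ~<>p, u
4. ~q, u
5. ~[]<>~q, u
6. ~p, u
7. ~<>~q, v
8. ~p, v
9. q, u
Accessibility: uRu, uRv, vRu, vRv
Branch closes: q and ~q both at u.
Every branch closes (one shown): valid in S5.
S4-tableau for the negation ~((~q -> []<>~q) | <>p):
1. ~((~q -> []<>~q) | <>p), u
2. ~(~q -> []<>~q), u
3. ~<>p, u
4. ~q, u
5. ~[]<>~q, u
6. ~p, u
7. ~<>~q, v
8. ~p, v
9. q, v
Accessibility: uRu, uRv, vRv
Complete open branch: countermodel on an S4-frame, so not valid in S4, nor in K, T (the same frame is also a K-frame and a T-frame).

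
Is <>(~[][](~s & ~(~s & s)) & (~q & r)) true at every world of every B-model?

Tableau for the negation ~<>(~[][](~s & ~(~s & s)) & (~q & r)):
1. ~<>(~[][](~s & ~(~s & s)) & (~q & r)), w0
2. ~(~[][](~s & ~(~s & s)) & (~q & r)), w0
3. ~(~q & r), w0
4. ~r, w0
Accessibility: w0Rw0
The negation has an open branch (countermodel exists).

Not valid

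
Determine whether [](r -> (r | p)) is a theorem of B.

Tableau for the negation ~[](r -> (r | p)):
1. ~[](r -> (r | p)), 0
2. ~(r -> (r | p)), 1   [~[]-rule on 1: fresh world 1, 0R1]
3. r, 1   [~->-rule on 2]
4. ~(r | p), 1   [~->-rule on 2]
5. ~r, 1   [~|-rule on 4]
6. ~p, 1   [~|-rule on 4]
Accessibility: 0R0, 0R1, 1R0, 1R1
Branch closes: r and ~r both at 1.
Every branch of the negation's tableau closes; the branch above is one of them.

Yes, valid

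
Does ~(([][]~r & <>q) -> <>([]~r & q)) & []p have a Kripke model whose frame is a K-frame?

1. ~(([][]~r & <>q) -> <>([]~r & q)) & []p, u
2. ~(([][]~r & <>q) -> <>([]~r & q)), u
3. []p, u
4. [][]~r & <>q, u
5. ~<>([]~r & q), u
6. [][]~r, u
7. <>q, u
8. q, v
9. p, v
10. ~([]~r & q), v
11. []~r, v
12. ~[]~r, v
13. r, w
14. ~r, w
Accessibility: uRv, vRw
Branch closes: r and ~r both at w.
Every branch closes; the branch above is one of them.

Unsatisfiable (every branch closes)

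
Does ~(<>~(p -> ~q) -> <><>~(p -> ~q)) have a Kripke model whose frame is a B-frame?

1. ~(<>~(p -> ~q) -> <><>~(p -> ~q)), w0
2. <>~(p -> ~q), w0
3. ~<><>~(p -> ~q), w0
4. ~<>~(p -> ~q), w0
5. p -> ~q, w0
6. ~q, w0
7. ~(p -> ~q), w1
8. p, w1
9. q, w1
10. ~<>~(p -> ~q), w1
11. p -> ~q, w1
12. ~q, w1
Accessibility: w0Rw0, w0Rw1, w1Rw0, w1Rw1
Branch closes: q and ~q both at w1.
All branches of the tableau close; one closing branch shown above.

No, unsatisfiable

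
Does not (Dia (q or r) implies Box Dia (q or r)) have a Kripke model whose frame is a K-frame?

1. not (Dia (q or r) implies Box Dia (q or r)), w0
2. Dia (q or r), w0   [neg-implies-rule on 1]
3. not Box Dia (q or r), w0   [neg-implies-rule on 1]
4. q or r, w1   [Dia-rule on 2: fresh world w1, w0Rw1]
5. r, w1   [or-rule on 4 (branches; this branch)]
6. not Dia (q or r), w2   [neg-Box-rule on 3: fresh world w2, w0Rw2]
Accessibility: w0Rw1, w0Rw2

Satisfiable (open branch found)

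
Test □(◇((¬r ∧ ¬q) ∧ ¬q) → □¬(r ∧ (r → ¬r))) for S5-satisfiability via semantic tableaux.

1. □(◇((¬r ∧ ¬q) ∧ ¬q) → □¬(r ∧ (r → ¬r))), 0
2. ◇((¬r ∧ ¬q) ∧ ¬q) → □¬(r ∧ (r → ¬r)), 0
3. □¬(r ∧ (r → ¬r)), 0
4. ¬(r ∧ (r → ¬r)), 0
5. ¬(r → ¬r), 0
6. r, 0
Accessibility: 0R0

Yes, satisfiable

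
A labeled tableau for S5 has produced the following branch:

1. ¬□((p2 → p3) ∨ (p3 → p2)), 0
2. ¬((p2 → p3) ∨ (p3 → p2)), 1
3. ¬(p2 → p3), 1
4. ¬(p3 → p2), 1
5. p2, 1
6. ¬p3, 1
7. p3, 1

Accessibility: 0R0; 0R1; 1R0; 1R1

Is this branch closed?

Both p3 and ¬p3 appear at 1.

Yes, closed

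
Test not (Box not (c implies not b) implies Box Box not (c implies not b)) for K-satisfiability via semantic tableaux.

Yes, satisfiable

1. not (Box not (c implies not b) implies Box Box not (c implies not b)), 0
2. Box not (c implies not b), 0   [neg-implies-rule on 1]
3. not Box Box not (c implies not b), 0   [neg-implies-rule on 1]
4. not Box not (c implies not b), 1   [neg-Box-rule on 3: fresh world 1, 0R1]
5. not (c implies not b), 1   [Box-rule on 2 via 0R1]
6. c, 1   [neg-implies-rule on 5]
7. b, 1   [neg-implies-rule on 5]
8. c implies not b, 2   [neg-Box-rule on 4: fresh world 2, 1R2]
9. not b, 2   [implies-rule on 8 (branches; this branch)]
Accessibility: 0R1, 1R2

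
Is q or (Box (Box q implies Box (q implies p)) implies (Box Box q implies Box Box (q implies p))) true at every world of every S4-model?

Tableau for the negation not (q or (Box (Box q implies Box (q implies p)) implies (Box Box q implies Box Box (q implies p)))):
1. not (q or (Box (Box q implies Box (q implies p)) implies (Box Box q implies Box Box (q implies p)))), u
2. not q, u   [neg-or-rule on 1]
3. not (Box (Box q implies Box (q implies p)) implies (Box Box q implies Box Box (q implies p))), u   [neg-or-rule on 1]
4. Box (Box q implies Box (q implies p)), u   [neg-implies-rule on 3]
5. not (Box Box q implies Box Box (q implies p)), u   [neg-implies-rule on 3]
6. Box Box q, u   [neg-implies-rule on 5]
7. not Box Box (q implies p), u   [neg-implies-rule on 5]
8. Box q implies Box (q implies p), u   [Box-rule on 4 via uRu]
9. Box q, u   [Box-rule on 6 via uRu]
10. q, u   [Box-rule on 9 via uRu]
Accessibility: uRu
Branch closes: q and not q both at u.
All branches of the negation close; one closing branch shown above.

Valid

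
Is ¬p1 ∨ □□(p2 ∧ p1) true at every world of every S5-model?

Tableau for the negation ¬(¬p1 ∨ □□(p2 ∧ p1)):
1. ¬(¬p1 ∨ □□(p2 ∧ p1)), w0
2. p1, w0
3. ¬□□(p2 ∧ p1), w0
4. ¬□(p2 ∧ p1), w1
5. ¬(p2 ∧ p1), w2
6. ¬p1, w2
Accessibility: w0Rw0, w0Rw1, w0Rw2, w1Rw0, w1Rw1, w1Rw2, w2Rw0, w2Rw1, w2Rw2
The negation has an open branch (countermodel exists).

Not valid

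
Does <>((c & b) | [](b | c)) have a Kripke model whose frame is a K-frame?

Satisfiable (open branch found)

1. <>((c & b) | [](b | c)), 0
2. (c & b) | [](b | c), 1
3. [](b | c), 1
Accessibility: 0R1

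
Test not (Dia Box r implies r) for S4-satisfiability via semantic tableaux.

1. not (Dia Box r implies r), u
2. Dia Box r, u   [neg-implies-rule on 1]
3. not r, u   [neg-implies-rule on 1]
4. Box r, v   [Dia-rule on 2: fresh world v, uRv]
5. r, v   [Box-rule on 4 via vRv]
Accessibility: uRu, uRv, vRv

Satisfiable (open branch found)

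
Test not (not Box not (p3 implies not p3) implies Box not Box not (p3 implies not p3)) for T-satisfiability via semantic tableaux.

1. not (not Box not (p3 implies not p3) implies Box not Box not (p3 implies not p3)), u
2. not Box not (p3 implies not p3), u
3. not Box not Box not (p3 implies not p3), u
4. p3 implies not p3, v
5. not p3, v
6. Box not (p3 implies not p3), w
7. not (p3 implies not p3), w
8. p3, w
Accessibility: uRu, uRv, uRw, vRv, wRw

Satisfiable (open branch found)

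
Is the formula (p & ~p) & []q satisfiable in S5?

1. (p & ~p) & []q, 0
2. p & ~p, 0
3. []q, 0
4. p, 0
5. ~p, 0
Accessibility: 0R0
Branch closes: p and ~p both at 0.
All branches of the tableau close; one closing branch shown above.

Unsatisfiable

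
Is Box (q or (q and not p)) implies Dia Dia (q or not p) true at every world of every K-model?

Not valid

Tableau for the negation not (Box (q or (q and not p)) implies Dia Dia (q or not p)):
1. not (Box (q or (q and not p)) implies Dia Dia (q or not p)), u
2. Box (q or (q and not p)), u   [neg-implies-rule on 1]
3. not Dia Dia (q or not p), u   [neg-implies-rule on 1]
The negation has an open branch (countermodel exists).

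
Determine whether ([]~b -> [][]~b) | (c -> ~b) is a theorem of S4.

Tableau for the negation ~(([]~b -> [][]~b) | (c -> ~b)):
1. ~(([]~b -> [][]~b) | (c -> ~b)), 0
2. ~([]~b -> [][]~b), 0
3. ~(c -> ~b), 0
4. []~b, 0
5. ~[][]~b, 0
6. c, 0
7. b, 0
8. ~b, 0
Accessibility: 0R0
Branch closes: b and ~b both at 0.
Every branch of the negation's tableau closes; the branch above is one of them.

Valid in S4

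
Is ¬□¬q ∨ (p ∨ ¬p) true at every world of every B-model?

Tableau for the negation ¬(¬□¬q ∨ (p ∨ ¬p)):
1. ¬(¬□¬q ∨ (p ∨ ¬p)), w0
2. □¬q, w0
3. ¬(p ∨ ¬p), w0
4. ¬p, w0
5. p, w0
Accessibility: w0Rw0
Branch closes: p and ¬p both at w0.
All branches of the negation close; one closing branch shown above.

Yes, valid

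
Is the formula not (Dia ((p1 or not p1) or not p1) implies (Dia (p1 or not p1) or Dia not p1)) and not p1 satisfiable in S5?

1. not (Dia ((p1 or not p1) or not p1) implies (Dia (p1 or not p1) or Dia not p1)) and not p1, 0
2. not (Dia ((p1 or not p1) or not p1) implies (Dia (p1 or not p1) or Dia not p1)), 0   [and-rule on 1]
3. not p1, 0   [and-rule on 1]
4. Dia ((p1 or not p1) or not p1), 0   [neg-implies-rule on 2]
5. not (Dia (p1 or not p1) or Dia not p1), 0   [neg-implies-rule on 2]
6. not Dia (p1 or not p1), 0   [neg-or-rule on 5]
7. not Dia not p1, 0   [neg-or-rule on 5]
8. not (p1 or not p1), 0   [neg-Dia-rule on 6 via 0R0]
9. p1, 0   [neg-or-rule on 8]
Accessibility: 0R0
Branch closes: p1 and not p1 both at 0.
(One branch shown.) All branches close.

No, unsatisfiable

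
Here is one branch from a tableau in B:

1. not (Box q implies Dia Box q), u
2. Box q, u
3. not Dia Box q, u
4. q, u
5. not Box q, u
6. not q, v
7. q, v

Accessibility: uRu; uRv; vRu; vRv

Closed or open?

Both q and not q appear at v.

Yes, closed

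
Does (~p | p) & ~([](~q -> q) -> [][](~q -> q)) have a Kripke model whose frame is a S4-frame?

Unsatisfiable

1. (~p | p) & ~([](~q -> q) -> [][](~q -> q)), w0
2. ~p | p, w0
3. ~([](~q -> q) -> [][](~q -> q)), w0
4. [](~q -> q), w0
5. ~[][](~q -> q), w0
6. ~q -> q, w0
7. p, w0
8. q, w0
9. ~[](~q -> q), w1
10. ~q -> q, w1
11. q, w1
12. ~(~q -> q), w2
13. ~q, w2
14. ~q -> q, w2
15. q, w2
Accessibility: w0Rw0, w0Rw1, w0Rw2, w1Rw1, w1Rw2, w2Rw2
Branch closes: q and ~q both at w2.
(One branch shown.) All branches close.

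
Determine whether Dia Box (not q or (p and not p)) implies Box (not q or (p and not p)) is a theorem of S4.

Tableau for the negation not (Dia Box (not q or (p and not p)) implies Box (not q or (p and not p))):
1. not (Dia Box (not q or (p and not p)) implies Box (not q or (p and not p))), 0
2. Dia Box (not q or (p and not p)), 0   [neg-implies-rule on 1]
3. not Box (not q or (p and not p)), 0   [neg-implies-rule on 1]
4. Box (not q or (p and not p)), 1   [Dia-rule on 2: fresh world 1, 0R1]
5. not q or (p and not p), 1   [Box-rule on 4 via 1R1]
6. not q, 1   [or-rule on 5 (branches; this branch)]
7. not (not q or (p and not p)), 2   [neg-Box-rule on 3: fresh world 2, 0R2]
8. q, 2   [neg-or-rule on 7]
9. not (p and not p), 2   [neg-or-rule on 7]
10. p, 2   [neg-and-rule on 9 (branches; this branch)]
Accessibility: 0R0, 0R1, 0R2, 1R1, 2R2
The negation has an open branch (countermodel exists).

Invalid (countermodel exists)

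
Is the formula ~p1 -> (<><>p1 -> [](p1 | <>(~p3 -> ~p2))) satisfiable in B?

1. ~p1 -> (<><>p1 -> [](p1 | <>(~p3 -> ~p2))), u
2. <><>p1 -> [](p1 | <>(~p3 -> ~p2)), u
3. [](p1 | <>(~p3 -> ~p2)), u
4. p1 | <>(~p3 -> ~p2), u
5. <>(~p3 -> ~p2), u
6. ~p3 -> ~p2, v
7. p1 | <>(~p3 -> ~p2), v
8. ~p2, v
9. <>(~p3 -> ~p2), v
10. ~p3 -> ~p2, w
11. ~p2, w
Accessibility: uRu, uRv, vRu, vRv, vRw, wRv, wRw

Yes, satisfiable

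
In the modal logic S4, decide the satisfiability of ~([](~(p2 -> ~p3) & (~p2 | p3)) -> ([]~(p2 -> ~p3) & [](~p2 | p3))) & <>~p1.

1. ~([](~(p2 -> ~p3) & (~p2 | p3)) -> ([]~(p2 -> ~p3) & [](~p2 | p3))) & <>~p1, 0
2. ~([](~(p2 -> ~p3) & (~p2 | p3)) -> ([]~(p2 -> ~p3) & [](~p2 | p3))), 0
3. <>~p1, 0
4. [](~(p2 -> ~p3) & (~p2 | p3)), 0
5. ~([]~(p2 -> ~p3) & [](~p2 | p3)), 0
6. ~(p2 -> ~p3) & (~p2 | p3), 0
7. ~(p2 -> ~p3), 0
8. ~p2 | p3, 0
9. p2, 0
10. p3, 0
11. ~[](~p2 | p3), 0
12. ~p1, 1
13. ~(p2 -> ~p3) & (~p2 | p3), 1
14. ~(p2 -> ~p3), 1
15. ~p2 | p3, 1
16. p2, 1
17. p3, 1
18. ~(~p2 | p3), 2
19. p2, 2
20. ~p3, 2
21. ~(p2 -> ~p3) & (~p2 | p3), 2
22. ~(p2 -> ~p3), 2
23. ~p2 | p3, 2
24. p3, 2
Accessibility: 0R0, 0R1, 0R2, 1R1, 2R2
Branch closes: p3 and ~p3 both at 2.
Every branch closes; the branch above is one of them.

Unsatisfiable (every branch closes)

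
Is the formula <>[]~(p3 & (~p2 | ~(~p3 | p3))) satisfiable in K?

Yes, satisfiable

1. <>[]~(p3 & (~p2 | ~(~p3 | p3))), u
2. []~(p3 & (~p2 | ~(~p3 | p3))), v
Accessibility: uRv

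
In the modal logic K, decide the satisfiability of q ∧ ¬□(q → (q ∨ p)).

1. q ∧ ¬□(q → (q ∨ p)), w0
2. q, w0
3. ¬□(q → (q ∨ p)), w0
4. ¬(q → (q ∨ p)), w1
5. q, w1
6. ¬(q ∨ p), w1
7. ¬q, w1
8. ¬p, w1
Accessibility: w0Rw1
Branch closes: q and ¬q both at w1.
(One branch shown.) All branches close.

No, unsatisfiable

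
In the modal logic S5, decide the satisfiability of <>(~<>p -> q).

1. <>(~<>p -> q), 0
2. ~<>p -> q, 1
3. q, 1
Accessibility: 0R0, 0R1, 1R0, 1R1

Satisfiable (open branch found)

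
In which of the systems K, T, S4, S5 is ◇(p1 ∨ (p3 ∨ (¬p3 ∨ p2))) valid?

T-tableau for the negation ¬◇(p1 ∨ (p3 ∨ (¬p3 ∨ p2))):
1. ¬◇(p1 ∨ (p3 ∨ (¬p3 ∨ p2))), u
2. ¬(p1 ∨ (p3 ∨ (¬p3 ∨ p2))), u
3. ¬p1, u
4. ¬(p3 ∨ (¬p3 ∨ p2)), u
5. ¬p3, u
6. ¬(¬p3 ∨ p2), u
7. p3, u
8. ¬p2, u
Accessibility: uRu
Branch closes: p3 and ¬p3 both at u.
Every branch closes (one shown): valid in T, hence also in S4, S5 (every theorem of T is a theorem of S4 and S5).
K-tableau for the negation ¬◇(p1 ∨ (p3 ∨ (¬p3 ∨ p2))):
1. ¬◇(p1 ∨ (p3 ∨ (¬p3 ∨ p2))), u
Complete open branch: countermodel on a K-frame, so not valid in K.

T, S4, S5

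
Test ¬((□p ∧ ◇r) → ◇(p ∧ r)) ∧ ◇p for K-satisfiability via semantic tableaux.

1. ¬((□p ∧ ◇r) → ◇(p ∧ r)) ∧ ◇p, w0
2. ¬((□p ∧ ◇r) → ◇(p ∧ r)), w0
3. ◇p, w0
4. □p ∧ ◇r, w0
5. ¬◇(p ∧ r), w0
6. □p, w0
7. ◇r, w0
8. p, w1
9. ¬(p ∧ r), w1
10. ¬r, w1
11. r, w2
12. ¬(p ∧ r), w2
13. p, w2
14. ¬r, w2
Accessibility: w0Rw1, w0Rw2
Branch closes: r and ¬r both at w2.
Every branch closes; the branch above is one of them.

Unsatisfiable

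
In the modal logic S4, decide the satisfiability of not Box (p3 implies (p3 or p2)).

1. not Box (p3 implies (p3 or p2)), u
2. not (p3 implies (p3 or p2)), v
3. p3, v
4. not (p3 or p2), v
5. not p3, v
6. not p2, v
Accessibility: uRu, uRv, vRv
Branch closes: p3 and not p3 both at v.
Every branch closes; the branch above is one of them.

Unsatisfiable (every branch closes)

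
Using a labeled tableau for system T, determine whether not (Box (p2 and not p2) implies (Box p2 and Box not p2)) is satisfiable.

Unsatisfiable

1. not (Box (p2 and not p2) implies (Box p2 and Box not p2)), 0
2. Box (p2 and not p2), 0
3. not (Box p2 and Box not p2), 0
4. p2 and not p2, 0
5. p2, 0
6. not p2, 0
Accessibility: 0R0
Branch closes: p2 and not p2 both at 0.
All branches of the tableau close; one closing branch shown above.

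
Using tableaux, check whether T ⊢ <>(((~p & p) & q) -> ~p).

Tableau for the negation ~<>(((~p & p) & q) -> ~p):
1. ~<>(((~p & p) & q) -> ~p), u
2. ~(((~p & p) & q) -> ~p), u   [~<>-rule on 1 via uRu]
3. (~p & p) & q, u   [~->-rule on 2]
4. p, u   [~->-rule on 2]
5. ~p & p, u   [&-rule on 3]
6. q, u   [&-rule on 3]
7. ~p, u   [&-rule on 5]
Accessibility: uRu
Branch closes: p and ~p both at u.
All branches of the negation close; one closing branch shown above.

Valid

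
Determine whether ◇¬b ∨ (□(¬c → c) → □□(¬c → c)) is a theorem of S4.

Tableau for the negation ¬(◇¬b ∨ (□(¬c → c) → □□(¬c → c))):
1. ¬(◇¬b ∨ (□(¬c → c) → □□(¬c → c))), w0
2. ¬◇¬b, w0
3. ¬(□(¬c → c) → □□(¬c → c)), w0
4. □(¬c → c), w0
5. ¬□□(¬c → c), w0
6. b, w0
7. ¬c → c, w0
8. c, w0
9. ¬□(¬c → c), w1
10. b, w1
11. ¬c → c, w1
12. c, w1
13. ¬(¬c → c), w2
14. ¬c, w2
15. b, w2
16. ¬c → c, w2
17. c, w2
Accessibility: w0Rw0, w0Rw1, w0Rw2, w1Rw1, w1Rw2, w2Rw2
Branch closes: c and ¬c both at w2.
All branches of the negation close; one closing branch shown above.

Valid in S4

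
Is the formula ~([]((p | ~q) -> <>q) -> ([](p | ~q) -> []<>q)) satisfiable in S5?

Unsatisfiable

1. ~([]((p | ~q) -> <>q) -> ([](p | ~q) -> []<>q)), w0
2. []((p | ~q) -> <>q), w0
3. ~([](p | ~q) -> []<>q), w0
4. [](p | ~q), w0
5. ~[]<>q, w0
6. (p | ~q) -> <>q, w0
7. p | ~q, w0
8. <>q, w0
9. p, w0
10. ~<>q, w1
11. (p | ~q) -> <>q, w1
12. p | ~q, w1
13. ~q, w0
14. ~q, w1
15. <>q, w1
16. q, w2
17. (p | ~q) -> <>q, w2
18. p | ~q, w2
19. ~q, w2
Accessibility: w0Rw0, w0Rw1, w0Rw2, w1Rw0, w1Rw1, w1Rw2, w2Rw0, w2Rw1, w2Rw2
Branch closes: q and ~q both at w2.
All branches of the tableau close; one closing branch shown above.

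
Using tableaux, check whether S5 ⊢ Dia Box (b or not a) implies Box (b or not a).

Tableau for the negation not (Dia Box (b or not a) implies Box (b or not a)):
1. not (Dia Box (b or not a) implies Box (b or not a)), u
2. Dia Box (b or not a), u
3. not Box (b or not a), u
4. Box (b or not a), v
5. b or not a, u
6. b or not a, v
7. not a, u
8. not a, v
9. not (b or not a), w
10. not b, w
11. a, w
12. b or not a, w
13. not a, w
Accessibility: uRu, uRv, uRw, vRu, vRv, vRw, wRu, wRv, wRw
Branch closes: a and not a both at w.
All branches of the negation close; one closing branch shown above.

Yes, valid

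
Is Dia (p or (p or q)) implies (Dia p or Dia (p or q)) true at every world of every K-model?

Tableau for the negation not (Dia (p or (p or q)) implies (Dia p or Dia (p or q))):
1. not (Dia (p or (p or q)) implies (Dia p or Dia (p or q))), u
2. Dia (p or (p or q)), u   [neg-implies-rule on 1]
3. not (Dia p or Dia (p or q)), u   [neg-implies-rule on 1]
4. not Dia p, u   [neg-or-rule on 3]
5. not Dia (p or q), u   [neg-or-rule on 3]
6. p or (p or q), v   [Dia-rule on 2: fresh world v, uRv]
7. not p, v   [neg-Dia-rule on 4 via uRv]
8. not (p or q), v   [neg-Dia-rule on 5 via uRv]
9. not q, v   [neg-or-rule on 8]
10. p or q, v   [or-rule on 6 (branches; this branch)]
11. q, v   [or-rule on 10 (branches; this branch)]
Accessibility: uRv
Branch closes: q and not q both at v.
Every branch of the negation's tableau closes; the branch above is one of them.

Valid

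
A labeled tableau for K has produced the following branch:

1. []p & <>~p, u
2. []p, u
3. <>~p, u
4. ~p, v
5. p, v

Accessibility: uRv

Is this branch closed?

Both p and ~p appear at v.

Yes, closed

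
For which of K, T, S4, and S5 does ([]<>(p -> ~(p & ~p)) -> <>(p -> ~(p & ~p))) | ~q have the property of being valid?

T, S4, S5

T-tableau for the negation ~(([]<>(p -> ~(p & ~p)) -> <>(p -> ~(p & ~p))) | ~q):
1. ~(([]<>(p -> ~(p & ~p)) -> <>(p -> ~(p & ~p))) | ~q), w0
2. ~([]<>(p -> ~(p & ~p)) -> <>(p -> ~(p & ~p))), w0
3. q, w0
4. []<>(p -> ~(p & ~p)), w0
5. ~<>(p -> ~(p & ~p)), w0
6. <>(p -> ~(p & ~p)), w0
7. ~(p -> ~(p & ~p)), w0
8. p, w0
9. p & ~p, w0
10. ~p, w0
Accessibility: w0Rw0
Branch closes: p and ~p both at w0.
Every branch closes (one shown): valid in T, hence also in S4, S5 (every theorem of T is a theorem of S4 and S5).
K-tableau for the negation ~(([]<>(p -> ~(p & ~p)) -> <>(p -> ~(p & ~p))) | ~q):
1. ~(([]<>(p -> ~(p & ~p)) -> <>(p -> ~(p & ~p))) | ~q), w0
2. ~([]<>(p -> ~(p & ~p)) -> <>(p -> ~(p & ~p))), w0
3. q, w0
4. []<>(p -> ~(p & ~p)), w0
5. ~<>(p -> ~(p & ~p)), w0
Complete open branch: countermodel on a K-frame, so not valid in K.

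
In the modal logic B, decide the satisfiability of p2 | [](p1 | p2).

1. p2 | [](p1 | p2), u
2. [](p1 | p2), u   [|-rule on 1 (branches; this branch)]
3. p1 | p2, u   [[]-rule on 2 via uRu]
4. p2, u   [|-rule on 3 (branches; this branch)]
Accessibility: uRu

Yes, satisfiable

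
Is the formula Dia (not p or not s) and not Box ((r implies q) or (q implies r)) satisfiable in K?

Unsatisfiable (every branch closes)

1. Dia (not p or not s) and not Box ((r implies q) or (q implies r)), u
2. Dia (not p or not s), u
3. not Box ((r implies q) or (q implies r)), u
4. not p or not s, v
5. not s, v
6. not ((r implies q) or (q implies r)), w
7. not (r implies q), w
8. not (q implies r), w
9. r, w
10. not q, w
11. q, w
12. not r, w
Accessibility: uRv, uRw
Branch closes: q and not q both at w.
(One branch shown.) All branches close.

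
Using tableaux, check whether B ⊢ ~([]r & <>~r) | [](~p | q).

Tableau for the negation ~(~([]r & <>~r) | [](~p | q)):
1. ~(~([]r & <>~r) | [](~p | q)), u
2. []r & <>~r, u
3. ~[](~p | q), u
4. []r, u
5. <>~r, u
6. r, u
7. ~(~p | q), v
8. p, v
9. ~q, v
10. r, v
11. ~r, w
12. r, w
Accessibility: uRu, uRv, uRw, vRu, vRv, wRu, wRw
Branch closes: r and ~r both at w.
Every branch of the negation's tableau closes; the branch above is one of them.

Valid in B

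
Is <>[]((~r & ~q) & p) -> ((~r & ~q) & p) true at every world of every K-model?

Tableau for the negation ~(<>[]((~r & ~q) & p) -> ((~r & ~q) & p)):
1. ~(<>[]((~r & ~q) & p) -> ((~r & ~q) & p)), u
2. <>[]((~r & ~q) & p), u
3. ~((~r & ~q) & p), u
4. ~p, u
5. []((~r & ~q) & p), v
Accessibility: uRv
The negation has an open branch (countermodel exists).

Invalid (countermodel exists)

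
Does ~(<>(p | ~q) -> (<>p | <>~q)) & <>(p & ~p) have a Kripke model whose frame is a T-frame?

1. ~(<>(p | ~q) -> (<>p | <>~q)) & <>(p & ~p), 0
2. ~(<>(p | ~q) -> (<>p | <>~q)), 0
3. <>(p & ~p), 0
4. <>(p | ~q), 0
5. ~(<>p | <>~q), 0
6. ~<>p, 0
7. ~<>~q, 0
8. ~p, 0
9. q, 0
10. p & ~p, 1
11. p, 1
12. ~p, 1
Accessibility: 0R0, 0R1, 1R1
Branch closes: p and ~p both at 1.
All branches of the tableau close; one closing branch shown above.

Unsatisfiable (every branch closes)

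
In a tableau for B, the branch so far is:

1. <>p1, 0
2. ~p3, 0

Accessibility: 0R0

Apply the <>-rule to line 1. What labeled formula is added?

a fresh world 1 with 0R1, and p1 at 1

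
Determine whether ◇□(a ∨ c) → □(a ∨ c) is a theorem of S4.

No, not valid

Tableau for the negation ¬(◇□(a ∨ c) → □(a ∨ c)):
1. ¬(◇□(a ∨ c) → □(a ∨ c)), w0
2. ◇□(a ∨ c), w0   [¬→-rule on 1]
3. ¬□(a ∨ c), w0   [¬→-rule on 1]
4. □(a ∨ c), w1   [◇-rule on 2: fresh world w1, w0Rw1]
5. a ∨ c, w1   [□-rule on 4 via w1Rw1]
6. c, w1   [∨-rule on 5 (branches; this branch)]
7. ¬(a ∨ c), w2   [¬□-rule on 3: fresh world w2, w0Rw2]
8. ¬a, w2   [¬∨-rule on 7]
9. ¬c, w2   [¬∨-rule on 7]
Accessibility: w0Rw0, w0Rw1, w0Rw2, w1Rw1, w2Rw2
The negation has an open branch (countermodel exists).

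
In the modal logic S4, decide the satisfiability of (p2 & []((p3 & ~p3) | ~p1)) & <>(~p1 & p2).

1. (p2 & []((p3 & ~p3) | ~p1)) & <>(~p1 & p2), w0
2. p2 & []((p3 & ~p3) | ~p1), w0   [&-rule on 1]
3. <>(~p1 & p2), w0   [&-rule on 1]
4. p2, w0   [&-rule on 2]
5. []((p3 & ~p3) | ~p1), w0   [&-rule on 2]
6. (p3 & ~p3) | ~p1, w0   [[]-rule on 5 via w0Rw0]
7. ~p1, w0   [|-rule on 6 (branches; this branch)]
8. ~p1 & p2, w1   [<>-rule on 3: fresh world w1, w0Rw1]
9. ~p1, w1   [&-rule on 8]
10. p2, w1   [&-rule on 8]
11. (p3 & ~p3) | ~p1, w1   [[]-rule on 5 via w0Rw1]
Accessibility: w0Rw0, w0Rw1, w1Rw1

Satisfiable (open branch found)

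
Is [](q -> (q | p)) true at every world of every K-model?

Yes, valid

Tableau for the negation ~[](q -> (q | p)):
1. ~[](q -> (q | p)), w0
2. ~(q -> (q | p)), w1
3. q, w1
4. ~(q | p), w1
5. ~q, w1
6. ~p, w1
Accessibility: w0Rw1
Branch closes: q and ~q both at w1.
All branches of the negation close; one closing branch shown above.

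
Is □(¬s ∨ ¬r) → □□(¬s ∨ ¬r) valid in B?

Tableau for the negation ¬(□(¬s ∨ ¬r) → □□(¬s ∨ ¬r)):
1. ¬(□(¬s ∨ ¬r) → □□(¬s ∨ ¬r)), u
2. □(¬s ∨ ¬r), u
3. ¬□□(¬s ∨ ¬r), u
4. ¬s ∨ ¬r, u
5. ¬r, u
6. ¬□(¬s ∨ ¬r), v
7. ¬s ∨ ¬r, v
8. ¬r, v
9. ¬(¬s ∨ ¬r), w
10. s, w
11. r, w
Accessibility: uRu, uRv, vRu, vRv, vRw, wRv, wRw
The negation has an open branch (countermodel exists).

Not valid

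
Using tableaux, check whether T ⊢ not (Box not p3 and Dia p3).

Valid in T

Tableau for the negation Box not p3 and Dia p3:
1. Box not p3 and Dia p3, 0
2. Box not p3, 0   [and-rule on 1]
3. Dia p3, 0   [and-rule on 1]
4. not p3, 0   [Box-rule on 2 via 0R0]
5. p3, 1   [Dia-rule on 3: fresh world 1, 0R1]
6. not p3, 1   [Box-rule on 2 via 0R1]
Accessibility: 0R0, 0R1, 1R1
Branch closes: p3 and not p3 both at 1.
All branches of the negation close; one closing branch shown above.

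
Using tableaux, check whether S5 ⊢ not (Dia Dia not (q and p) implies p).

Tableau for the negation Dia Dia not (q and p) implies p:
1. Dia Dia not (q and p) implies p, u
2. p, u
Accessibility: uRu
The negation has an open branch (countermodel exists).

No, not valid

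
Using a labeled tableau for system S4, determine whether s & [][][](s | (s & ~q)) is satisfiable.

Satisfiable

1. s & [][][](s | (s & ~q)), w0
2. s, w0   [&-rule on 1]
3. [][][](s | (s & ~q)), w0   [&-rule on 1]
4. [][](s | (s & ~q)), w0   [[]-rule on 3 via w0Rw0]
5. [](s | (s & ~q)), w0   [[]-rule on 4 via w0Rw0]
6. s | (s & ~q), w0   [[]-rule on 5 via w0Rw0]
7. s & ~q, w0   [|-rule on 6 (branches; this branch)]
8. ~q, w0   [&-rule on 7]
Accessibility: w0Rw0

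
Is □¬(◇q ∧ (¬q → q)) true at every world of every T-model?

No, not valid

Tableau for the negation ¬□¬(◇q ∧ (¬q → q)):
1. ¬□¬(◇q ∧ (¬q → q)), w0
2. ◇q ∧ (¬q → q), w1   [¬□-rule on 1: fresh world w1, w0Rw1]
3. ◇q, w1   [∧-rule on 2]
4. ¬q → q, w1   [∧-rule on 2]
5. q, w1   [→-rule on 4 (branches; this branch)]
6. q, w2   [◇-rule on 3: fresh world w2, w1Rw2]
Accessibility: w0Rw0, w0Rw1, w1Rw1, w1Rw2, w2Rw2
The negation has an open branch (countermodel exists).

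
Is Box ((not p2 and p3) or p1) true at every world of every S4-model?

Invalid (countermodel exists)

Tableau for the negation not Box ((not p2 and p3) or p1):
1. not Box ((not p2 and p3) or p1), 0
2. not ((not p2 and p3) or p1), 1
3. not (not p2 and p3), 1
4. not p1, 1
5. not p3, 1
Accessibility: 0R0, 0R1, 1R1
The negation has an open branch (countermodel exists).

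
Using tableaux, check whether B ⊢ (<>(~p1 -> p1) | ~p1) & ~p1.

Not valid

Tableau for the negation ~((<>(~p1 -> p1) | ~p1) & ~p1):
1. ~((<>(~p1 -> p1) | ~p1) & ~p1), u
2. p1, u
Accessibility: uRu
The negation has an open branch (countermodel exists).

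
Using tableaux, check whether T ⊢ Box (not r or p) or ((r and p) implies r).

Tableau for the negation not (Box (not r or p) or ((r and p) implies r)):
1. not (Box (not r or p) or ((r and p) implies r)), u
2. not Box (not r or p), u
3. not ((r and p) implies r), u
4. r and p, u
5. not r, u
6. r, u
7. p, u
Accessibility: uRu
Branch closes: r and not r both at u.
All branches of the negation close; one closing branch shown above.

Yes, valid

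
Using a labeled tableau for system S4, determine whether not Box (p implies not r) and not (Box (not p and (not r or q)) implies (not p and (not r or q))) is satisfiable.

Unsatisfiable (every branch closes)

1. not Box (p implies not r) and not (Box (not p and (not r or q)) implies (not p and (not r or q))), w0
2. not Box (p implies not r), w0
3. not (Box (not p and (not r or q)) implies (not p and (not r or q))), w0
4. Box (not p and (not r or q)), w0
5. not (not p and (not r or q)), w0
6. not p and (not r or q), w0
7. not p, w0
8. not r or q, w0
9. not (not r or q), w0
10. r, w0
11. not q, w0
12. q, w0
Accessibility: w0Rw0
Branch closes: q and not q both at w0.
All branches of the tableau close; one closing branch shown above.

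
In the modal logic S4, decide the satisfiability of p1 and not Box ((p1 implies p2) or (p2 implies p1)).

Unsatisfiable

1. p1 and not Box ((p1 implies p2) or (p2 implies p1)), w0
2. p1, w0
3. not Box ((p1 implies p2) or (p2 implies p1)), w0
4. not ((p1 implies p2) or (p2 implies p1)), w1
5. not (p1 implies p2), w1
6. not (p2 implies p1), w1
7. p1, w1
8. not p2, w1
9. p2, w1
10. not p1, w1
Accessibility: w0Rw0, w0Rw1, w1Rw1
Branch closes: p2 and not p2 both at w1.
Every branch closes; the branch above is one of them.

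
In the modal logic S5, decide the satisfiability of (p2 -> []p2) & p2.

1. (p2 -> []p2) & p2, w0
2. p2 -> []p2, w0
3. p2, w0
4. []p2, w0
Accessibility: w0Rw0

Satisfiable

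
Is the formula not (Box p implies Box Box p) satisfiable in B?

1. not (Box p implies Box Box p), 0
2. Box p, 0   [neg-implies-rule on 1]
3. not Box Box p, 0   [neg-implies-rule on 1]
4. p, 0   [Box-rule on 2 via 0R0]
5. not Box p, 1   [neg-Box-rule on 3: fresh world 1, 0R1]
6. p, 1   [Box-rule on 2 via 0R1]
7. not p, 2   [neg-Box-rule on 5: fresh world 2, 1R2]
Accessibility: 0R0, 0R1, 1R0, 1R1, 1R2, 2R1, 2R2

Satisfiable (open branch found)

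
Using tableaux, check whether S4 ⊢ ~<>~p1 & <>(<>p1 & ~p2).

Tableau for the negation ~(~<>~p1 & <>(<>p1 & ~p2)):
1. ~(~<>~p1 & <>(<>p1 & ~p2)), u
2. ~<>(<>p1 & ~p2), u   [~&-rule on 1 (branches; this branch)]
3. ~(<>p1 & ~p2), u   [~<>-rule on 2 via uRu]
4. p2, u   [~&-rule on 3 (branches; this branch)]
Accessibility: uRu
The negation has an open branch (countermodel exists).

Not valid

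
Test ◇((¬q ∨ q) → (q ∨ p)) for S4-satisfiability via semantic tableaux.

1. ◇((¬q ∨ q) → (q ∨ p)), 0
2. (¬q ∨ q) → (q ∨ p), 1
3. q ∨ p, 1
4. p, 1
Accessibility: 0R0, 0R1, 1R1

Satisfiable (open branch found)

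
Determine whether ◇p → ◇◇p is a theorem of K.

Invalid (countermodel exists)

Tableau for the negation ¬(◇p → ◇◇p):
1. ¬(◇p → ◇◇p), u
2. ◇p, u
3. ¬◇◇p, u
4. p, v
5. ¬◇p, v
Accessibility: uRv
The negation has an open branch (countermodel exists).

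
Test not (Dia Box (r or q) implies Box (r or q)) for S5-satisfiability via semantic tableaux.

Unsatisfiable

1. not (Dia Box (r or q) implies Box (r or q)), u
2. Dia Box (r or q), u   [neg-implies-rule on 1]
3. not Box (r or q), u   [neg-implies-rule on 1]
4. Box (r or q), v   [Dia-rule on 2: fresh world v, uRv]
5. r or q, u   [Box-rule on 4 via vRu]
6. r or q, v   [Box-rule on 4 via vRv]
7. q, u   [or-rule on 5 (branches; this branch)]
8. q, v   [or-rule on 6 (branches; this branch)]
9. not (r or q), w   [neg-Box-rule on 3: fresh world w, uRw]
10. not r, w   [neg-or-rule on 9]
11. not q, w   [neg-or-rule on 9]
12. r or q, w   [Box-rule on 4 via vRw]
13. q, w   [or-rule on 12 (branches; this branch)]
Accessibility: uRu, uRv, uRw, vRu, vRv, vRw, wRu, wRv, wRw
Branch closes: q and not q both at w.
Every branch closes; the branch above is one of them.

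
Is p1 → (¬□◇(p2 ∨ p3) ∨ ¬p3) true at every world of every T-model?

Tableau for the negation ¬(p1 → (¬□◇(p2 ∨ p3) ∨ ¬p3)):
1. ¬(p1 → (¬□◇(p2 ∨ p3) ∨ ¬p3)), w0
2. p1, w0
3. ¬(¬□◇(p2 ∨ p3) ∨ ¬p3), w0
4. □◇(p2 ∨ p3), w0
5. p3, w0
6. ◇(p2 ∨ p3), w0
7. p2 ∨ p3, w1
8. ◇(p2 ∨ p3), w1
9. p3, w1
10. p2 ∨ p3, w2
11. p3, w2
Accessibility: w0Rw0, w0Rw1, w1Rw1, w1Rw2, w2Rw2
The negation has an open branch (countermodel exists).

No, not valid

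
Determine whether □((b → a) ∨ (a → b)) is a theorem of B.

Valid

Tableau for the negation ¬□((b → a) ∨ (a → b)):
1. ¬□((b → a) ∨ (a → b)), u
2. ¬((b → a) ∨ (a → b)), v
3. ¬(b → a), v
4. ¬(a → b), v
5. b, v
6. ¬a, v
7. a, v
8. ¬b, v
Accessibility: uRu, uRv, vRu, vRv
Branch closes: a and ¬a both at v.
Every branch of the negation's tableau closes; the branch above is one of them.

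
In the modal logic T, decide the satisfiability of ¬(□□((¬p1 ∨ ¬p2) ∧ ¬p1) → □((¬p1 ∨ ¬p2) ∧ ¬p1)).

1. ¬(□□((¬p1 ∨ ¬p2) ∧ ¬p1) → □((¬p1 ∨ ¬p2) ∧ ¬p1)), 0
2. □□((¬p1 ∨ ¬p2) ∧ ¬p1), 0
3. ¬□((¬p1 ∨ ¬p2) ∧ ¬p1), 0
4. □((¬p1 ∨ ¬p2) ∧ ¬p1), 0
5. (¬p1 ∨ ¬p2) ∧ ¬p1, 0
6. ¬p1 ∨ ¬p2, 0
7. ¬p1, 0
8. ¬p2, 0
9. ¬((¬p1 ∨ ¬p2) ∧ ¬p1), 1
10. □((¬p1 ∨ ¬p2) ∧ ¬p1), 1
11. (¬p1 ∨ ¬p2) ∧ ¬p1, 1
12. ¬p1 ∨ ¬p2, 1
13. ¬p1, 1
14. ¬(¬p1 ∨ ¬p2), 1
15. p1, 1
16. p2, 1
Accessibility: 0R0, 0R1, 1R1
Branch closes: p1 and ¬p1 both at 1.
All branches of the tableau close; one closing branch shown above.

Unsatisfiable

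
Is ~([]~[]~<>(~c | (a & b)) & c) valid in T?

Tableau for the negation []~[]~<>(~c | (a & b)) & c:
1. []~[]~<>(~c | (a & b)) & c, 0
2. []~[]~<>(~c | (a & b)), 0
3. c, 0
4. ~[]~<>(~c | (a & b)), 0
5. <>(~c | (a & b)), 1
6. ~[]~<>(~c | (a & b)), 1
7. ~c | (a & b), 2
8. a & b, 2
9. a, 2
10. b, 2
11. <>(~c | (a & b)), 3
12. ~c | (a & b), 4
13. a & b, 4
14. a, 4
15. b, 4
Accessibility: 0R0, 0R1, 1R1, 1R2, 1R3, 2R2, 3R3, 3R4, 4R4
The negation has an open branch (countermodel exists).

No, not valid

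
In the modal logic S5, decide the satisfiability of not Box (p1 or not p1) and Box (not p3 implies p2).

1. not Box (p1 or not p1) and Box (not p3 implies p2), 0
2. not Box (p1 or not p1), 0
3. Box (not p3 implies p2), 0
4. not p3 implies p2, 0
5. p2, 0
6. not (p1 or not p1), 1
7. not p1, 1
8. p1, 1
Accessibility: 0R0, 0R1, 1R0, 1R1
Branch closes: p1 and not p1 both at 1.
Every branch closes; the branch above is one of them.

Unsatisfiable (every branch closes)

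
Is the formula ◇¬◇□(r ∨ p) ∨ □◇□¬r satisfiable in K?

1. ◇¬◇□(r ∨ p) ∨ □◇□¬r, 0
2. □◇□¬r, 0

Satisfiable (open branch found)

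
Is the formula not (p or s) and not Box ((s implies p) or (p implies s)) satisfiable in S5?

1. not (p or s) and not Box ((s implies p) or (p implies s)), 0
2. not (p or s), 0
3. not Box ((s implies p) or (p implies s)), 0
4. not p, 0
5. not s, 0
6. not ((s implies p) or (p implies s)), 1
7. not (s implies p), 1
8. not (p implies s), 1
9. s, 1
10. not p, 1
11. p, 1
12. not s, 1
Accessibility: 0R0, 0R1, 1R0, 1R1
Branch closes: p and not p both at 1.
All branches of the tableau close; one closing branch shown above.

Unsatisfiable (every branch closes)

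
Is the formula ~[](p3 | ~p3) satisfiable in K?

1. ~[](p3 | ~p3), w0
2. ~(p3 | ~p3), w1
3. ~p3, w1
4. p3, w1
Accessibility: w0Rw1
Branch closes: p3 and ~p3 both at w1.
Every branch closes; the branch above is one of them.

No, unsatisfiable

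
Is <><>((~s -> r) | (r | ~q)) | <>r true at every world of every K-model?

Tableau for the negation ~(<><>((~s -> r) | (r | ~q)) | <>r):
1. ~(<><>((~s -> r) | (r | ~q)) | <>r), u
2. ~<><>((~s -> r) | (r | ~q)), u   [~|-rule on 1]
3. ~<>r, u   [~|-rule on 1]
The negation has an open branch (countermodel exists).

No, not valid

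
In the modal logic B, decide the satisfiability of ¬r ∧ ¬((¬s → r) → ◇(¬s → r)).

1. ¬r ∧ ¬((¬s → r) → ◇(¬s → r)), 0
2. ¬r, 0
3. ¬((¬s → r) → ◇(¬s → r)), 0
4. ¬s → r, 0
5. ¬◇(¬s → r), 0
6. ¬(¬s → r), 0
7. ¬s, 0
8. r, 0
Accessibility: 0R0
Branch closes: r and ¬r both at 0.
Every branch closes; the branch above is one of them.

Unsatisfiable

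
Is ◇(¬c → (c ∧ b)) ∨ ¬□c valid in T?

Tableau for the negation ¬(◇(¬c → (c ∧ b)) ∨ ¬□c):
1. ¬(◇(¬c → (c ∧ b)) ∨ ¬□c), w0
2. ¬◇(¬c → (c ∧ b)), w0
3. □c, w0
4. ¬(¬c → (c ∧ b)), w0
5. ¬c, w0
6. ¬(c ∧ b), w0
7. c, w0
Accessibility: w0Rw0
Branch closes: c and ¬c both at w0.
Every branch of the negation's tableau closes; the branch above is one of them.

Valid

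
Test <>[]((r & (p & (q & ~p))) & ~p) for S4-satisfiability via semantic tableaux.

No, unsatisfiable

1. <>[]((r & (p & (q & ~p))) & ~p), 0
2. []((r & (p & (q & ~p))) & ~p), 1   [<>-rule on 1: fresh world 1, 0R1]
3. (r & (p & (q & ~p))) & ~p, 1   [[]-rule on 2 via 1R1]
4. r & (p & (q & ~p)), 1   [&-rule on 3]
5. ~p, 1   [&-rule on 3]
6. r, 1   [&-rule on 4]
7. p & (q & ~p), 1   [&-rule on 4]
8. p, 1   [&-rule on 7]
9. q & ~p, 1   [&-rule on 7]
Accessibility: 0R0, 0R1, 1R1
Branch closes: p and ~p both at 1.
(One branch shown.) All branches close.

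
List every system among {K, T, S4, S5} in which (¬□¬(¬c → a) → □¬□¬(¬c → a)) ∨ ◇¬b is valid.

S5

S4-tableau for the negation ¬((¬□¬(¬c → a) → □¬□¬(¬c → a)) ∨ ◇¬b):
1. ¬((¬□¬(¬c → a) → □¬□¬(¬c → a)) ∨ ◇¬b), w0
2. ¬(¬□¬(¬c → a) → □¬□¬(¬c → a)), w0   [¬∨-rule on 1]
3. ¬◇¬b, w0   [¬∨-rule on 1]
4. ¬□¬(¬c → a), w0   [¬→-rule on 2]
5. ¬□¬□¬(¬c → a), w0   [¬→-rule on 2]
6. b, w0   [¬◇-rule on 3 via w0Rw0]
7. ¬c → a, w1   [¬□-rule on 4: fresh world w1, w0Rw1]
8. b, w1   [¬◇-rule on 3 via w0Rw1]
9. a, w1   [→-rule on 7 (branches; this branch)]
10. □¬(¬c → a), w2   [¬□-rule on 5: fresh world w2, w0Rw2]
11. b, w2   [¬◇-rule on 3 via w0Rw2]
12. ¬(¬c → a), w2   [□-rule on 10 via w2Rw2]
13. ¬c, w2   [¬→-rule on 12]
14. ¬a, w2   [¬→-rule on 12]
Accessibility: w0Rw0, w0Rw1, w0Rw2, w1Rw1, w2Rw2
Complete open branch: countermodel on an S4-frame, so not valid in S4, nor in K, T (the same frame is also a K-frame and a T-frame).
S5-tableau for the negation ¬((¬□¬(¬c → a) → □¬□¬(¬c → a)) ∨ ◇¬b):
1. ¬((¬□¬(¬c → a) → □¬□¬(¬c → a)) ∨ ◇¬b), w0
2. ¬(¬□¬(¬c → a) → □¬□¬(¬c → a)), w0   [¬∨-rule on 1]
3. ¬◇¬b, w0   [¬∨-rule on 1]
4. ¬□¬(¬c → a), w0   [¬→-rule on 2]
5. ¬□¬□¬(¬c → a), w0   [¬→-rule on 2]
6. b, w0   [¬◇-rule on 3 via w0Rw0]
7. ¬c → a, w1   [¬□-rule on 4: fresh world w1, w0Rw1]
8. b, w1   [¬◇-rule on 3 via w0Rw1]
9. a, w1   [→-rule on 7 (branches; this branch)]
10. □¬(¬c → a), w2   [¬□-rule on 5: fresh world w2, w0Rw2]
11. b, w2   [¬◇-rule on 3 via w0Rw2]
12. ¬(¬c → a), w0   [□-rule on 10 via w2Rw0]
13. ¬c, w0   [¬→-rule on 12]
14. ¬a, w0   [¬→-rule on 12]
15. ¬(¬c → a), w1   [□-rule on 10 via w2Rw1]
16. ¬c, w1   [¬→-rule on 15]
17. ¬a, w1   [¬→-rule on 15]
Accessibility: w0Rw0, w0Rw1, w0Rw2, w1Rw0, w1Rw1, w1Rw2, w2Rw0, w2Rw1, w2Rw2
Branch closes: a and ¬a both at w1.
Every branch closes (one shown): valid in S5.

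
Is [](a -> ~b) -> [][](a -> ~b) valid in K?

Invalid (countermodel exists)

Tableau for the negation ~([](a -> ~b) -> [][](a -> ~b)):
1. ~([](a -> ~b) -> [][](a -> ~b)), 0
2. [](a -> ~b), 0   [~->-rule on 1]
3. ~[][](a -> ~b), 0   [~->-rule on 1]
4. ~[](a -> ~b), 1   [~[]-rule on 3: fresh world 1, 0R1]
5. a -> ~b, 1   [[]-rule on 2 via 0R1]
6. ~b, 1   [->-rule on 5 (branches; this branch)]
7. ~(a -> ~b), 2   [~[]-rule on 4: fresh world 2, 1R2]
8. a, 2   [~->-rule on 7]
9. b, 2   [~->-rule on 7]
Accessibility: 0R1, 1R2
The negation has an open branch (countermodel exists).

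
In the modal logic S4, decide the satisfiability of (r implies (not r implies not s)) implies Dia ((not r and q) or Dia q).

1. (r implies (not r implies not s)) implies Dia ((not r and q) or Dia q), 0
2. Dia ((not r and q) or Dia q), 0
3. (not r and q) or Dia q, 1
4. Dia q, 1
5. q, 2
Accessibility: 0R0, 0R1, 0R2, 1R1, 1R2, 2R2

Satisfiable (open branch found)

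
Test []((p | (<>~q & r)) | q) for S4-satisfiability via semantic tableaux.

Satisfiable (open branch found)

1. []((p | (<>~q & r)) | q), 0
2. (p | (<>~q & r)) | q, 0   [[]-rule on 1 via 0R0]
3. q, 0   [|-rule on 2 (branches; this branch)]
Accessibility: 0R0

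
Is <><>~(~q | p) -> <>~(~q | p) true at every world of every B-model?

Tableau for the negation ~(<><>~(~q | p) -> <>~(~q | p)):
1. ~(<><>~(~q | p) -> <>~(~q | p)), u
2. <><>~(~q | p), u
3. ~<>~(~q | p), u
4. ~q | p, u
5. p, u
6. <>~(~q | p), v
7. ~q | p, v
8. p, v
9. ~(~q | p), w
10. q, w
11. ~p, w
Accessibility: uRu, uRv, vRu, vRv, vRw, wRv, wRw
The negation has an open branch (countermodel exists).

Not valid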